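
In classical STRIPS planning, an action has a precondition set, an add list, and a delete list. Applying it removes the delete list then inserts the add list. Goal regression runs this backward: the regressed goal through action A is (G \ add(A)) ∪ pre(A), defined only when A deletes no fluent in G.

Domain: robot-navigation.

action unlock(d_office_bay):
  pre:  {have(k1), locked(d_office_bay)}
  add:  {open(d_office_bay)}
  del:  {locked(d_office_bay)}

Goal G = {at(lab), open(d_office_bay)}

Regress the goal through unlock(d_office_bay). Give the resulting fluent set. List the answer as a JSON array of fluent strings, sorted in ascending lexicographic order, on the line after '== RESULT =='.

Compute (G \ add) ∪ pre:
  G ∩ del = {}  (empty — regression defined)
  G \ add = {at(lab), open(d_office_bay)} \ {open(d_office_bay)} = {at(lab)}
  ∪ pre   = {at(lab)} ∪ {have(k1), locked(d_office_bay)}
          = {at(lab), have(k1), locked(d_office_bay)}

== RESULT ==
["at(lab)", "have(k1)", "locked(d_office_bay)"]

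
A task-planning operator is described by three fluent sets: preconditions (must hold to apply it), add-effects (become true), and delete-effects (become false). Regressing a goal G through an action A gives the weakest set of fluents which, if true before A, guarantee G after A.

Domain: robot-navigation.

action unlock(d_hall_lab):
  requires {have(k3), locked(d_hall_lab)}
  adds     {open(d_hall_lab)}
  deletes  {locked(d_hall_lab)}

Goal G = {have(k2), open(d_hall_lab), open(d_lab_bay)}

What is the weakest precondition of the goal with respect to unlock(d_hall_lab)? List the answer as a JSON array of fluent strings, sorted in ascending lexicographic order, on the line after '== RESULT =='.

Regress:
  G ∩ del = {}  (empty — regression defined)
  G \ add = {have(k2), open(d_hall_lab), open(d_lab_bay)} \ {open(d_hall_lab)} = {have(k2), open(d_lab_bay)}
  ∪ pre   = {have(k2), open(d_lab_bay)} ∪ {have(k3), locked(d_hall_lab)}
          = {have(k2), have(k3), locked(d_hall_lab), open(d_lab_bay)}

== RESULT ==
["have(k2)", "have(k3)", "locked(d_hall_lab)", "open(d_lab_bay)"]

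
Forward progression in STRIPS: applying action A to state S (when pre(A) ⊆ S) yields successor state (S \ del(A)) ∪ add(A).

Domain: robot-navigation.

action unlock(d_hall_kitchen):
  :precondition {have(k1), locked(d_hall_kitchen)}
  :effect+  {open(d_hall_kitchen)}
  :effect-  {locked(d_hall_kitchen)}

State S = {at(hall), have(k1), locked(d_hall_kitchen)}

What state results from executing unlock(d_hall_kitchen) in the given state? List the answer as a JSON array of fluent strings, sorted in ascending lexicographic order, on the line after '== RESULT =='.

Compute (S \ del) ∪ add:
  pre ⊆ S: {have(k1), locked(d_hall_kitchen)} ⊆ S  — applicable
  S \ del = {at(hall), have(k1)}
  ∪ add   = {at(hall), have(k1), open(d_hall_kitchen)}

== RESULT ==
["at(hall)", "have(k1)", "open(d_hall_kitchen)"]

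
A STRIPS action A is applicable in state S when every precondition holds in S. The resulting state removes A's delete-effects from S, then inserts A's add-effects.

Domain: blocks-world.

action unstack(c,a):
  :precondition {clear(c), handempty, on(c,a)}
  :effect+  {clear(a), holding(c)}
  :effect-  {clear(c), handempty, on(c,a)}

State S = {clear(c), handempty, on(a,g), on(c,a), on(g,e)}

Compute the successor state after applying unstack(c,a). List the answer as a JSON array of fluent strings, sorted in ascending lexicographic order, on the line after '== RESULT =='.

Progress:
  pre ⊆ S: {clear(c), handempty, on(c,a)} ⊆ S  — applicable
  S \ del = {on(a,g), on(g,e)}
  ∪ add   = {clear(a), holding(c), on(a,g), on(g,e)}

== RESULT ==
["clear(a)", "holding(c)", "on(a,g)", "on(g,e)"]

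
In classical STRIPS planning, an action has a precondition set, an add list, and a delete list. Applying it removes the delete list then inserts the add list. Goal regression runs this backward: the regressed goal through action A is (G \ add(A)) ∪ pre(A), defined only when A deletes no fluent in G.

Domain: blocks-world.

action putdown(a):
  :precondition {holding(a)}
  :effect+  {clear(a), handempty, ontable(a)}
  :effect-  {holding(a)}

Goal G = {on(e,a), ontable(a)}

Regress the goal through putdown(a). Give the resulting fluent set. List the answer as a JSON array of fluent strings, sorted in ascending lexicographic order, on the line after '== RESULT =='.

Regress:
  G ∩ del = {}  (empty — regression defined)
  G \ add = {on(e,a), ontable(a)} \ {clear(a), handempty, ontable(a)} = {on(e,a)}
  ∪ pre   = {on(e,a)} ∪ {holding(a)}
          = {holding(a), on(e,a)}

== RESULT ==
["holding(a)", "on(e,a)"]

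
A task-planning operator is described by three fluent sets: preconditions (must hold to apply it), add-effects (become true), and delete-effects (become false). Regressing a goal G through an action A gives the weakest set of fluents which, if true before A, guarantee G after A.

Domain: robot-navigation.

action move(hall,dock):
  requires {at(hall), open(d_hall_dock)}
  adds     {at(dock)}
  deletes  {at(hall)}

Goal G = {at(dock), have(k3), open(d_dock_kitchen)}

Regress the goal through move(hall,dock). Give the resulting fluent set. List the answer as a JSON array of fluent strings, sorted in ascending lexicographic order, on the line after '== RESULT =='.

Compute (G \ add) ∪ pre:
  G ∩ del = {}  (empty — regression defined)
  G \ add = {at(dock), have(k3), open(d_dock_kitchen)} \ {at(dock)} = {have(k3), open(d_dock_kitchen)}
  ∪ pre   = {have(k3), open(d_dock_kitchen)} ∪ {at(hall), open(d_hall_dock)}
          = {at(hall), have(k3), open(d_dock_kitchen), open(d_hall_dock)}

== RESULT ==
["at(hall)", "have(k3)", "open(d_dock_kitchen)", "open(d_hall_dock)"]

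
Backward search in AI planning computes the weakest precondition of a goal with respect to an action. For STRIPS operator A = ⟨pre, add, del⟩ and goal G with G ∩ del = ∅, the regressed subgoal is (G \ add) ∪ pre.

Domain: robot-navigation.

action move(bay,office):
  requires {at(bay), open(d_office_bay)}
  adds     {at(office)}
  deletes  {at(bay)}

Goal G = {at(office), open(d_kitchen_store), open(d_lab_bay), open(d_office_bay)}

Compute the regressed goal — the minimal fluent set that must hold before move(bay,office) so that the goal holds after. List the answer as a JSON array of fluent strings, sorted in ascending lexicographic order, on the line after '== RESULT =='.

Regress:
  G ∩ del = {}  (empty — regression defined)
  G \ add = {at(office), open(d_kitchen_store), open(d_lab_bay), open(d_office_bay)} \ {at(office)} = {open(d_kitchen_store), open(d_lab_bay), open(d_office_bay)}
  ∪ pre   = {open(d_kitchen_store), open(d_lab_bay), open(d_office_bay)} ∪ {at(bay), open(d_office_bay)}
          = {at(bay), open(d_kitchen_store), open(d_lab_bay), open(d_office_bay)}

== RESULT ==
["at(bay)", "open(d_kitchen_store)", "open(d_lab_bay)", "open(d_office_bay)"]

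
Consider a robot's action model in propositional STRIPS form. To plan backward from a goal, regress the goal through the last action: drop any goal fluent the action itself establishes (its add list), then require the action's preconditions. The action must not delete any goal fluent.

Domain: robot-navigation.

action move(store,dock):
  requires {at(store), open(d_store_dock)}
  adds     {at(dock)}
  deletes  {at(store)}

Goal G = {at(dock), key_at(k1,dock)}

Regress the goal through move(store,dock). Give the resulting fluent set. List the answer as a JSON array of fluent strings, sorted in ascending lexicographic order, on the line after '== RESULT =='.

Compute (G \ add) ∪ pre:
  G ∩ del = {}  (empty — regression defined)
  G \ add = {at(dock), key_at(k1,dock)} \ {at(dock)} = {key_at(k1,dock)}
  ∪ pre   = {key_at(k1,dock)} ∪ {at(store), open(d_store_dock)}
          = {at(store), key_at(k1,dock), open(d_store_dock)}

== RESULT ==
["at(store)", "key_at(k1,dock)", "open(d_store_dock)"]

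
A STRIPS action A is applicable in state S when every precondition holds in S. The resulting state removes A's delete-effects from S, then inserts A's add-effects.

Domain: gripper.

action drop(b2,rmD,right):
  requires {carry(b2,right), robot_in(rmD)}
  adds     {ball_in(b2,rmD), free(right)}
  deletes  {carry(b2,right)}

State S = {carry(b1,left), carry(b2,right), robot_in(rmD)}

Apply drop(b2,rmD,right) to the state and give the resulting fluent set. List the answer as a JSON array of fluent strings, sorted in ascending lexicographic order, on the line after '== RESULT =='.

Compute (S \ del) ∪ add:
  pre ⊆ S: {carry(b2,right), robot_in(rmD)} ⊆ S  — applicable
  S \ del = {carry(b1,left), robot_in(rmD)}
  ∪ add   = {ball_in(b2,rmD), carry(b1,left), free(right), robot_in(rmD)}

== RESULT ==
["ball_in(b2,rmD)", "carry(b1,left)", "free(right)", "robot_in(rmD)"]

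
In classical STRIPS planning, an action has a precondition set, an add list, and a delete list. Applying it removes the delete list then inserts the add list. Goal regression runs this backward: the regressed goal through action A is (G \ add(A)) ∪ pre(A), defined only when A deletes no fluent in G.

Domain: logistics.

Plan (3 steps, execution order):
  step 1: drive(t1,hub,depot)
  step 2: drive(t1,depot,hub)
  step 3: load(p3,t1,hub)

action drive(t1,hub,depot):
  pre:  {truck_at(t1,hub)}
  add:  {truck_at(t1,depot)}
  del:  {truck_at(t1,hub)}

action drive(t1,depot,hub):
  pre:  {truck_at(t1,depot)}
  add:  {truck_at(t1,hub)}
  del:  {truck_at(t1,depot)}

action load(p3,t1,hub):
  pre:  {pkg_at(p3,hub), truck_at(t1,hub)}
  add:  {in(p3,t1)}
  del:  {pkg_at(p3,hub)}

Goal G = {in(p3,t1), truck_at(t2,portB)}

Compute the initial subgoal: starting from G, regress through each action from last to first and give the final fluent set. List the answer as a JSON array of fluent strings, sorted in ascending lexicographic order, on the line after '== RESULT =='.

Regress step by step:
  through step 3 (load(p3,t1,hub)): drop {in(p3,t1)}, keep {truck_at(t2,portB)}, require {pkg_at(p3,hub), truck_at(t1,hub)}
    → {pkg_at(p3,hub), truck_at(t1,hub), truck_at(t2,portB)}
  through step 2 (drive(t1,depot,hub)): drop {truck_at(t1,hub)}, keep {pkg_at(p3,hub), truck_at(t2,portB)}, require {truck_at(t1,depot)}
    → {pkg_at(p3,hub), truck_at(t1,depot), truck_at(t2,portB)}
  through step 1 (drive(t1,hub,depot)): drop {truck_at(t1,depot)}, keep {pkg_at(p3,hub), truck_at(t2,portB)}, require {truck_at(t1,hub)}
    → {pkg_at(p3,hub), truck_at(t1,hub), truck_at(t2,portB)}

== RESULT ==
["pkg_at(p3,hub)", "truck_at(t1,hub)", "truck_at(t2,portB)"]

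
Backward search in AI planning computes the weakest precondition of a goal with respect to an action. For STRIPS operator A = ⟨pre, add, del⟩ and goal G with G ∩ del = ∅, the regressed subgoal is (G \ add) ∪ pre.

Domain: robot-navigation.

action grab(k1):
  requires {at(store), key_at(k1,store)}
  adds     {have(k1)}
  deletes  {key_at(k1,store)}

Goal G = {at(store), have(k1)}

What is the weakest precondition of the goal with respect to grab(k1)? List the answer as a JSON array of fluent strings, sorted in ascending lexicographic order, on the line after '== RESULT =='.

Compute (G \ add) ∪ pre:
  G ∩ del = {}  (empty — regression defined)
  G \ add = {at(store), have(k1)} \ {have(k1)} = {at(store)}
  ∪ pre   = {at(store)} ∪ {at(store), key_at(k1,store)}
          = {at(store), key_at(k1,store)}

== RESULT ==
["at(store)", "key_at(k1,store)"]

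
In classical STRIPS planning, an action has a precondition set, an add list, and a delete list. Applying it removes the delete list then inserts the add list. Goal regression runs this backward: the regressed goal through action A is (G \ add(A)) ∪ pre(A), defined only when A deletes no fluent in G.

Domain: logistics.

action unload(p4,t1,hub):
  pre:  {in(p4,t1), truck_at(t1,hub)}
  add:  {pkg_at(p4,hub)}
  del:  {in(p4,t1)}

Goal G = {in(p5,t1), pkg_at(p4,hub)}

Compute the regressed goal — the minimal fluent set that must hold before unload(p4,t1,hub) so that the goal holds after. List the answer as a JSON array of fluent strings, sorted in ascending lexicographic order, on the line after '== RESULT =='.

Compute (G \ add) ∪ pre:
  G ∩ del = {}  (empty — regression defined)
  G \ add = {in(p5,t1), pkg_at(p4,hub)} \ {pkg_at(p4,hub)} = {in(p5,t1)}
  ∪ pre   = {in(p5,t1)} ∪ {in(p4,t1), truck_at(t1,hub)}
          = {in(p4,t1), in(p5,t1), truck_at(t1,hub)}

== RESULT ==
["in(p4,t1)", "in(p5,t1)", "truck_at(t1,hub)"]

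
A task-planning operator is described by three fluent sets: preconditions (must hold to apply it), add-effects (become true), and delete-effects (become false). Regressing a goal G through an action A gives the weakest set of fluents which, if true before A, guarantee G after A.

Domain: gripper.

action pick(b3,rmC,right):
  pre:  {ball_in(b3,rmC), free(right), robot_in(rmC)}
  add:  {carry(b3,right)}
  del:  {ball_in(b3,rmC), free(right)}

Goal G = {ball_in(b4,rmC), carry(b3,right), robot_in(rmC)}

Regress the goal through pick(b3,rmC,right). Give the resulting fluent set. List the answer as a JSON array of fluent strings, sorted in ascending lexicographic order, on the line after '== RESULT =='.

Regress:
  G ∩ del = {}  (empty — regression defined)
  G \ add = {ball_in(b4,rmC), carry(b3,right), robot_in(rmC)} \ {carry(b3,right)} = {ball_in(b4,rmC), robot_in(rmC)}
  ∪ pre   = {ball_in(b4,rmC), robot_in(rmC)} ∪ {ball_in(b3,rmC), free(right), robot_in(rmC)}
          = {ball_in(b3,rmC), ball_in(b4,rmC), free(right), robot_in(rmC)}

== RESULT ==
["ball_in(b3,rmC)", "ball_in(b4,rmC)", "free(right)", "robot_in(rmC)"]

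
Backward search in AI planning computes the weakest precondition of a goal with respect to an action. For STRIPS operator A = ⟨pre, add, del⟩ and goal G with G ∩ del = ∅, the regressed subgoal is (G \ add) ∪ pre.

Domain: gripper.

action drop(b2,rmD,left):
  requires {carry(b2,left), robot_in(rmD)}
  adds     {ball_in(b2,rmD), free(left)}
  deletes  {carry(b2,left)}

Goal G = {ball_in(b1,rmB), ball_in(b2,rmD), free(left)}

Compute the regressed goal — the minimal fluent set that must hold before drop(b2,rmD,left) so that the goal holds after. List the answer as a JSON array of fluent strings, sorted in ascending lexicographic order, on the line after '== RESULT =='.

Compute (G \ add) ∪ pre:
  G ∩ del = {}  (empty — regression defined)
  G \ add = {ball_in(b1,rmB), ball_in(b2,rmD), free(left)} \ {ball_in(b2,rmD), free(left)} = {ball_in(b1,rmB)}
  ∪ pre   = {ball_in(b1,rmB)} ∪ {carry(b2,left), robot_in(rmD)}
          = {ball_in(b1,rmB), carry(b2,left), robot_in(rmD)}

== RESULT ==
["ball_in(b1,rmB)", "carry(b2,left)", "robot_in(rmD)"]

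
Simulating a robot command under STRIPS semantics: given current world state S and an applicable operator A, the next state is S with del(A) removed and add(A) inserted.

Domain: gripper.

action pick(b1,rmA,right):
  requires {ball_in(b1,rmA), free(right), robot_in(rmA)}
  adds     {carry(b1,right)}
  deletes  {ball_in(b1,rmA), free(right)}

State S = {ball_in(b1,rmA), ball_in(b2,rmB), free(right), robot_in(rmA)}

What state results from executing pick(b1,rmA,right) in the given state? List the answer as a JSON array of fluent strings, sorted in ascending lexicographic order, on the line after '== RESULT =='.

Progress:
  pre ⊆ S: {ball_in(b1,rmA), free(right), robot_in(rmA)} ⊆ S  — applicable
  S \ del = {ball_in(b2,rmB), robot_in(rmA)}
  ∪ add   = {ball_in(b2,rmB), carry(b1,right), robot_in(rmA)}

== RESULT ==
["ball_in(b2,rmB)", "carry(b1,right)", "robot_in(rmA)"]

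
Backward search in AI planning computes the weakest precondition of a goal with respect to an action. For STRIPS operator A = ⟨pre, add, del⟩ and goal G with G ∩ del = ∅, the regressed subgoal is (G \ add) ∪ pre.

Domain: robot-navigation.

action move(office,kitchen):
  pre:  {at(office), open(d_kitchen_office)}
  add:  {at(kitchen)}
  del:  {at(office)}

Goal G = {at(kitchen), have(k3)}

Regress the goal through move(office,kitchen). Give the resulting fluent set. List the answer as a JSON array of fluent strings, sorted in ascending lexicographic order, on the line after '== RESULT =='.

Regress:
  G ∩ del = {}  (empty — regression defined)
  G \ add = {at(kitchen), have(k3)} \ {at(kitchen)} = {have(k3)}
  ∪ pre   = {have(k3)} ∪ {at(office), open(d_kitchen_office)}
          = {at(office), have(k3), open(d_kitchen_office)}

== RESULT ==
["at(office)", "have(k3)", "open(d_kitchen_office)"]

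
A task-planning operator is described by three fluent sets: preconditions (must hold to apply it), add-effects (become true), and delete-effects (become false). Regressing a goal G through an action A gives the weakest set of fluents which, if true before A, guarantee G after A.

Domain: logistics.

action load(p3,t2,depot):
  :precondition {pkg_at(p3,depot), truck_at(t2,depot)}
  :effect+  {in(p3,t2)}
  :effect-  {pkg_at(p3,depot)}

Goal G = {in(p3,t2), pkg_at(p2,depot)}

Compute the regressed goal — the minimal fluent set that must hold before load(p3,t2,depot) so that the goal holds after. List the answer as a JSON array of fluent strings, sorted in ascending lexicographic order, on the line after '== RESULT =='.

Compute (G \ add) ∪ pre:
  G ∩ del = {}  (empty — regression defined)
  G \ add = {in(p3,t2), pkg_at(p2,depot)} \ {in(p3,t2)} = {pkg_at(p2,depot)}
  ∪ pre   = {pkg_at(p2,depot)} ∪ {pkg_at(p3,depot), truck_at(t2,depot)}
          = {pkg_at(p2,depot), pkg_at(p3,depot), truck_at(t2,depot)}

== RESULT ==
["pkg_at(p2,depot)", "pkg_at(p3,depot)", "truck_at(t2,depot)"]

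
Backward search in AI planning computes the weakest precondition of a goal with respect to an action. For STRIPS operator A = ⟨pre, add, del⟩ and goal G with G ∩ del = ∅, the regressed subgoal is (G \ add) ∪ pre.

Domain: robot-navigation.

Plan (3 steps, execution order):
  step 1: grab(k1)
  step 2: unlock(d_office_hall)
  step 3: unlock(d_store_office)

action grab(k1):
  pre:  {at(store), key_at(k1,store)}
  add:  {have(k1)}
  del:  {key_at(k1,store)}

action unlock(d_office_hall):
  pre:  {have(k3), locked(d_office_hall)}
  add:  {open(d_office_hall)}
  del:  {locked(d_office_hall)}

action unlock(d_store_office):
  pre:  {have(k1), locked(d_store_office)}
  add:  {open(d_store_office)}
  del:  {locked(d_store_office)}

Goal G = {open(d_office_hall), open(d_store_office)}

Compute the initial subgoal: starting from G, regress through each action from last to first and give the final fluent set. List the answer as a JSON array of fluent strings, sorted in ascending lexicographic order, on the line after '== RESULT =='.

Regress step by step:
  through step 3 (unlock(d_store_office)): drop {open(d_store_office)}, keep {open(d_office_hall)}, require {have(k1), locked(d_store_office)}
    → {have(k1), locked(d_store_office), open(d_office_hall)}
  through step 2 (unlock(d_office_hall)): drop {open(d_office_hall)}, keep {have(k1), locked(d_store_office)}, require {have(k3), locked(d_office_hall)}
    → {have(k1), have(k3), locked(d_office_hall), locked(d_store_office)}
  through step 1 (grab(k1)): drop {have(k1)}, keep {have(k3), locked(d_office_hall), locked(d_store_office)}, require {at(store), key_at(k1,store)}
    → {at(store), have(k3), key_at(k1,store), locked(d_office_hall), locked(d_store_office)}

== RESULT ==
["at(store)", "have(k3)", "key_at(k1,store)", "locked(d_office_hall)", "locked(d_store_office)"]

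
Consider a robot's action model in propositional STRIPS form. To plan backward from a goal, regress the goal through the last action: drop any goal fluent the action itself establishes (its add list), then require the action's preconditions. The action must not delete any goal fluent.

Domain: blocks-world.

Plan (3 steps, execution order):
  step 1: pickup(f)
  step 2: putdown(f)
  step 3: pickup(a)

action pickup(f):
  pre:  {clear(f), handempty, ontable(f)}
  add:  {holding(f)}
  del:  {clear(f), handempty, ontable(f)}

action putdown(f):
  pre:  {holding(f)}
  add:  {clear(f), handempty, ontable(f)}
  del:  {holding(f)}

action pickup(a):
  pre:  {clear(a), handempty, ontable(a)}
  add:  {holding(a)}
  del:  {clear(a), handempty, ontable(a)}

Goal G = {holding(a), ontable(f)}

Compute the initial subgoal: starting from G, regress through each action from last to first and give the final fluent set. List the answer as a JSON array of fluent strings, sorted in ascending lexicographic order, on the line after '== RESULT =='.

Work backward from the goal:
  through step 3 (pickup(a)): drop {holding(a)}, keep {ontable(f)}, require {clear(a), handempty, ontable(a)}
    → {clear(a), handempty, ontable(a), ontable(f)}
  through step 2 (putdown(f)): drop {handempty, ontable(f)}, keep {clear(a), ontable(a)}, require {holding(f)}
    → {clear(a), holding(f), ontable(a)}
  through step 1 (pickup(f)): drop {holding(f)}, keep {clear(a), ontable(a)}, require {clear(f), handempty, ontable(f)}
    → {clear(a), clear(f), handempty, ontable(a), ontable(f)}

== RESULT ==
["clear(a)", "clear(f)", "handempty", "ontable(a)", "ontable(f)"]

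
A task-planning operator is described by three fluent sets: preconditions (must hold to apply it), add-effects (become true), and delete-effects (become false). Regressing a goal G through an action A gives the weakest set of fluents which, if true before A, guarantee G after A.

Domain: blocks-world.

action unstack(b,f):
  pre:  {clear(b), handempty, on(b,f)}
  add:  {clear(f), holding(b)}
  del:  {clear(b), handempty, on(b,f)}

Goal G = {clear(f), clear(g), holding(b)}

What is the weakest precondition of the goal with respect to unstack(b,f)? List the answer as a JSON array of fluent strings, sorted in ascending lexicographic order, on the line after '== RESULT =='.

Compute (G \ add) ∪ pre:
  G ∩ del = {}  (empty — regression defined)
  G \ add = {clear(f), clear(g), holding(b)} \ {clear(f), holding(b)} = {clear(g)}
  ∪ pre   = {clear(g)} ∪ {clear(b), handempty, on(b,f)}
          = {clear(b), clear(g), handempty, on(b,f)}

== RESULT ==
["clear(b)", "clear(g)", "handempty", "on(b,f)"]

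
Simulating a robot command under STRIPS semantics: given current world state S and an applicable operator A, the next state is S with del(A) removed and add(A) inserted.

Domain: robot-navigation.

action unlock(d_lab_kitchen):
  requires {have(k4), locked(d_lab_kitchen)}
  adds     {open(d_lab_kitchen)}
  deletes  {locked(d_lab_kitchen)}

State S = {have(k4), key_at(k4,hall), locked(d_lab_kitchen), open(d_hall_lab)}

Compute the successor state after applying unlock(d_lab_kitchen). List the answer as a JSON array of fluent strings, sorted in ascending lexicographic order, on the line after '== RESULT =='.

Compute (S \ del) ∪ add:
  pre ⊆ S: {have(k4), locked(d_lab_kitchen)} ⊆ S  — applicable
  S \ del = {have(k4), key_at(k4,hall), open(d_hall_lab)}
  ∪ add   = {have(k4), key_at(k4,hall), open(d_hall_lab), open(d_lab_kitchen)}

== RESULT ==
["have(k4)", "key_at(k4,hall)", "open(d_hall_lab)", "open(d_lab_kitchen)"]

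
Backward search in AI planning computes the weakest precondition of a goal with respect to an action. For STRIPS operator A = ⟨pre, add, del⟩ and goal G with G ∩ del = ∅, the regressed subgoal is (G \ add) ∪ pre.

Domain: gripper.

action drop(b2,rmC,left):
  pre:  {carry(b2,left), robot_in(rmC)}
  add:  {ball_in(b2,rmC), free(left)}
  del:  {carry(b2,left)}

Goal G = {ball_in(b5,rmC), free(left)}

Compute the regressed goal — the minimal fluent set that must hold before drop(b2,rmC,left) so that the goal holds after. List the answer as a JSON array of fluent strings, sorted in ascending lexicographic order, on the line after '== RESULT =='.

Compute (G \ add) ∪ pre:
  G ∩ del = {}  (empty — regression defined)
  G \ add = {ball_in(b5,rmC), free(left)} \ {ball_in(b2,rmC), free(left)} = {ball_in(b5,rmC)}
  ∪ pre   = {ball_in(b5,rmC)} ∪ {carry(b2,left), robot_in(rmC)}
          = {ball_in(b5,rmC), carry(b2,left), robot_in(rmC)}

== RESULT ==
["ball_in(b5,rmC)", "carry(b2,left)", "robot_in(rmC)"]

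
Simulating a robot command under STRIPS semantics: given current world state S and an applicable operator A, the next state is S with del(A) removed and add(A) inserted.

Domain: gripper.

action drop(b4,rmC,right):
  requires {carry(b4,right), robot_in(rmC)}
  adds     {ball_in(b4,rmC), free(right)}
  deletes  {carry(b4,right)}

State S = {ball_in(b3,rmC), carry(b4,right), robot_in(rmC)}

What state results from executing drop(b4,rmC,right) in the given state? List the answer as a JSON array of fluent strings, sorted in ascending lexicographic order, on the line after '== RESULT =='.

Progress:
  pre ⊆ S: {carry(b4,right), robot_in(rmC)} ⊆ S  — applicable
  S \ del = {ball_in(b3,rmC), robot_in(rmC)}
  ∪ add   = {ball_in(b3,rmC), ball_in(b4,rmC), free(right), robot_in(rmC)}

== RESULT ==
["ball_in(b3,rmC)", "ball_in(b4,rmC)", "free(right)", "robot_in(rmC)"]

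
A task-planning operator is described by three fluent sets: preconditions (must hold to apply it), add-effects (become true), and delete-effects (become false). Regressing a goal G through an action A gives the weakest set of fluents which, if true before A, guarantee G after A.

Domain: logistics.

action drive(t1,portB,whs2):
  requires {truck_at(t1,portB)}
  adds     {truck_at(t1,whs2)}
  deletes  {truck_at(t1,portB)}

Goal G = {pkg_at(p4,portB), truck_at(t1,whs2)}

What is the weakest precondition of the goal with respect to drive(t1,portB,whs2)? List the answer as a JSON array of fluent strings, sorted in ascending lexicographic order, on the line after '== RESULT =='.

Regress:
  G ∩ del = {}  (empty — regression defined)
  G \ add = {pkg_at(p4,portB), truck_at(t1,whs2)} \ {truck_at(t1,whs2)} = {pkg_at(p4,portB)}
  ∪ pre   = {pkg_at(p4,portB)} ∪ {truck_at(t1,portB)}
          = {pkg_at(p4,portB), truck_at(t1,portB)}

== RESULT ==
["pkg_at(p4,portB)", "truck_at(t1,portB)"]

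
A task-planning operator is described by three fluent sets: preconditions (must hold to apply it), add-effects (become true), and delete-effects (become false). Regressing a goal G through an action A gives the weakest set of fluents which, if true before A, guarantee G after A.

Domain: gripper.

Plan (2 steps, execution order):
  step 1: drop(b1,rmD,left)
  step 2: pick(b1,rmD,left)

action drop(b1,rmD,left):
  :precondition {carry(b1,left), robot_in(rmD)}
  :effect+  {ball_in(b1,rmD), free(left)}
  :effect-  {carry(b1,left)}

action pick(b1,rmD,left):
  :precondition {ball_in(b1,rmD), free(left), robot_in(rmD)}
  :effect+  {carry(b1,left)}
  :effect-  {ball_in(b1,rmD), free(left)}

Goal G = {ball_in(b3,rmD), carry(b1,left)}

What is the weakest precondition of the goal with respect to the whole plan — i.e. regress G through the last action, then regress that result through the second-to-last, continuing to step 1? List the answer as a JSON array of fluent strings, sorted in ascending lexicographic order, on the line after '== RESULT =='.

Regress step by step:
  through step 2 (pick(b1,rmD,left)): drop {carry(b1,left)}, keep {ball_in(b3,rmD)}, require {ball_in(b1,rmD), free(left), robot_in(rmD)}
    → {ball_in(b1,rmD), ball_in(b3,rmD), free(left), robot_in(rmD)}
  through step 1 (drop(b1,rmD,left)): drop {ball_in(b1,rmD), free(left)}, keep {ball_in(b3,rmD), robot_in(rmD)}, require {carry(b1,left), robot_in(rmD)}
    → {ball_in(b3,rmD), carry(b1,left), robot_in(rmD)}

== RESULT ==
["ball_in(b3,rmD)", "carry(b1,left)", "robot_in(rmD)"]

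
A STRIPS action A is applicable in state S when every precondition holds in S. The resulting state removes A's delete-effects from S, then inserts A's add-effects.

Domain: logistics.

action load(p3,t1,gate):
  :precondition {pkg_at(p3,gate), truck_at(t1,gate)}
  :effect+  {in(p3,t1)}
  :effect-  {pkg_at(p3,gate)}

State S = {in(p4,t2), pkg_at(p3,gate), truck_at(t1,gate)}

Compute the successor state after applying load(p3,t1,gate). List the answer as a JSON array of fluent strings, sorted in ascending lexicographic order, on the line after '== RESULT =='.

Compute (S \ del) ∪ add:
  pre ⊆ S: {pkg_at(p3,gate), truck_at(t1,gate)} ⊆ S  — applicable
  S \ del = {in(p4,t2), truck_at(t1,gate)}
  ∪ add   = {in(p3,t1), in(p4,t2), truck_at(t1,gate)}

== RESULT ==
["in(p3,t1)", "in(p4,t2)", "truck_at(t1,gate)"]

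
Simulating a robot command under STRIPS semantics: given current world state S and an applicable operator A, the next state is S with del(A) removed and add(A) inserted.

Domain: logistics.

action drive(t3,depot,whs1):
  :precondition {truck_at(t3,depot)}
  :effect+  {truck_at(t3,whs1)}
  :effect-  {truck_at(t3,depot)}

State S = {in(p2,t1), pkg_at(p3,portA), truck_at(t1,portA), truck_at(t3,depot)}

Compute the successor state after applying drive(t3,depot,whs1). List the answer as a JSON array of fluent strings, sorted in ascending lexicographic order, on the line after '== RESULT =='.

Compute (S \ del) ∪ add:
  pre ⊆ S: {truck_at(t3,depot)} ⊆ S  — applicable
  S \ del = {in(p2,t1), pkg_at(p3,portA), truck_at(t1,portA)}
  ∪ add   = {in(p2,t1), pkg_at(p3,portA), truck_at(t1,portA), truck_at(t3,whs1)}

== RESULT ==
["in(p2,t1)", "pkg_at(p3,portA)", "truck_at(t1,portA)", "truck_at(t3,whs1)"]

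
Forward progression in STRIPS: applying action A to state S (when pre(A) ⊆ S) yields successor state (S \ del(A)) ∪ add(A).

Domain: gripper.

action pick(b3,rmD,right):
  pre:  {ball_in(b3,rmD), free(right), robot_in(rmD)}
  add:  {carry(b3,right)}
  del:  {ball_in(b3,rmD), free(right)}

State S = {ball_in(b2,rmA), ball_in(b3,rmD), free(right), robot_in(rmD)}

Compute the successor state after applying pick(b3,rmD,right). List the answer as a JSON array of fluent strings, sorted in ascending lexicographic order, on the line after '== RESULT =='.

Compute (S \ del) ∪ add:
  pre ⊆ S: {ball_in(b3,rmD), free(right), robot_in(rmD)} ⊆ S  — applicable
  S \ del = {ball_in(b2,rmA), robot_in(rmD)}
  ∪ add   = {ball_in(b2,rmA), carry(b3,right), robot_in(rmD)}

== RESULT ==
["ball_in(b2,rmA)", "carry(b3,right)", "robot_in(rmD)"]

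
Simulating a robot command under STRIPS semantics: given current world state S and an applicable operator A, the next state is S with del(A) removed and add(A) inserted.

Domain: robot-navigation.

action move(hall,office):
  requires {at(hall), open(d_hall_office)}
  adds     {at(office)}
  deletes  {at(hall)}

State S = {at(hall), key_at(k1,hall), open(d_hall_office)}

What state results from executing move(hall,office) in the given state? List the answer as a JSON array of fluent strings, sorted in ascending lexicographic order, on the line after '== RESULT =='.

Progress:
  pre ⊆ S: {at(hall), open(d_hall_office)} ⊆ S  — applicable
  S \ del = {key_at(k1,hall), open(d_hall_office)}
  ∪ add   = {at(office), key_at(k1,hall), open(d_hall_office)}

== RESULT ==
["at(office)", "key_at(k1,hall)", "open(d_hall_office)"]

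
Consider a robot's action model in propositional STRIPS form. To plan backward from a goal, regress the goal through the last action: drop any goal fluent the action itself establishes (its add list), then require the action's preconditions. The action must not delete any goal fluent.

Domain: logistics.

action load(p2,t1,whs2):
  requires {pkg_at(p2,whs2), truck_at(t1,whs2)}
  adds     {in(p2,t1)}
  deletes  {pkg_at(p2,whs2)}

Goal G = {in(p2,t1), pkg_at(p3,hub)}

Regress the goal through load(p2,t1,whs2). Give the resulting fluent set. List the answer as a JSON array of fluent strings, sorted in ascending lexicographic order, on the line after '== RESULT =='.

Regress:
  G ∩ del = {}  (empty — regression defined)
  G \ add = {in(p2,t1), pkg_at(p3,hub)} \ {in(p2,t1)} = {pkg_at(p3,hub)}
  ∪ pre   = {pkg_at(p3,hub)} ∪ {pkg_at(p2,whs2), truck_at(t1,whs2)}
          = {pkg_at(p2,whs2), pkg_at(p3,hub), truck_at(t1,whs2)}

== RESULT ==
["pkg_at(p2,whs2)", "pkg_at(p3,hub)", "truck_at(t1,whs2)"]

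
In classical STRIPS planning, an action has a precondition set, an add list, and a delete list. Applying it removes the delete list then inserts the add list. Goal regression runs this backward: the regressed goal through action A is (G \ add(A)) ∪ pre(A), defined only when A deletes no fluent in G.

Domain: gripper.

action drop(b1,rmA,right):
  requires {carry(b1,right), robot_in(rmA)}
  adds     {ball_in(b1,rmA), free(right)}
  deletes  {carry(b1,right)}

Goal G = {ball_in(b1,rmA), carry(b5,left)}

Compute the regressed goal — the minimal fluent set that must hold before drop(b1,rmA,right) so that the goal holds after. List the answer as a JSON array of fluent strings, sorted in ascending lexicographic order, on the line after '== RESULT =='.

Compute (G \ add) ∪ pre:
  G ∩ del = {}  (empty — regression defined)
  G \ add = {ball_in(b1,rmA), carry(b5,left)} \ {ball_in(b1,rmA), free(right)} = {carry(b5,left)}
  ∪ pre   = {carry(b5,left)} ∪ {carry(b1,right), robot_in(rmA)}
          = {carry(b1,right), carry(b5,left), robot_in(rmA)}

== RESULT ==
["carry(b1,right)", "carry(b5,left)", "robot_in(rmA)"]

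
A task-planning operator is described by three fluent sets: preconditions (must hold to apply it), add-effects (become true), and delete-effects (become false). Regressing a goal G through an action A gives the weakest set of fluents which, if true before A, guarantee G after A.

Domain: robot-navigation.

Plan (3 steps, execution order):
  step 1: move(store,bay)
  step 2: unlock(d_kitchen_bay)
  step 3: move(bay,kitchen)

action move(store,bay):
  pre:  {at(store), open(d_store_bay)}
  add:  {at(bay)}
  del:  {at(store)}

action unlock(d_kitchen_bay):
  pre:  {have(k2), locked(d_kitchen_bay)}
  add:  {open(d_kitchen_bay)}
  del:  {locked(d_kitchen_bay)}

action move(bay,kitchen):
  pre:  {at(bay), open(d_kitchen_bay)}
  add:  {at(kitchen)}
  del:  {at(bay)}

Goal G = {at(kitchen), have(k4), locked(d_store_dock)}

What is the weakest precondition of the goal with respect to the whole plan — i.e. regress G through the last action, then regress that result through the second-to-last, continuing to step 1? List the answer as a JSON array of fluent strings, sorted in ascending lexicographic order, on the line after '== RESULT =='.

Work backward from the goal:
  through step 3 (move(bay,kitchen)): drop {at(kitchen)}, keep {have(k4), locked(d_store_dock)}, require {at(bay), open(d_kitchen_bay)}
    → {at(bay), have(k4), locked(d_store_dock), open(d_kitchen_bay)}
  through step 2 (unlock(d_kitchen_bay)): drop {open(d_kitchen_bay)}, keep {at(bay), have(k4), locked(d_store_dock)}, require {have(k2), locked(d_kitchen_bay)}
    → {at(bay), have(k2), have(k4), locked(d_kitchen_bay), locked(d_store_dock)}
  through step 1 (move(store,bay)): drop {at(bay)}, keep {have(k2), have(k4), locked(d_kitchen_bay), locked(d_store_dock)}, require {at(store), open(d_store_bay)}
    → {at(store), have(k2), have(k4), locked(d_kitchen_bay), locked(d_store_dock), open(d_store_bay)}

== RESULT ==
["at(store)", "have(k2)", "have(k4)", "locked(d_kitchen_bay)", "locked(d_store_dock)", "open(d_store_bay)"]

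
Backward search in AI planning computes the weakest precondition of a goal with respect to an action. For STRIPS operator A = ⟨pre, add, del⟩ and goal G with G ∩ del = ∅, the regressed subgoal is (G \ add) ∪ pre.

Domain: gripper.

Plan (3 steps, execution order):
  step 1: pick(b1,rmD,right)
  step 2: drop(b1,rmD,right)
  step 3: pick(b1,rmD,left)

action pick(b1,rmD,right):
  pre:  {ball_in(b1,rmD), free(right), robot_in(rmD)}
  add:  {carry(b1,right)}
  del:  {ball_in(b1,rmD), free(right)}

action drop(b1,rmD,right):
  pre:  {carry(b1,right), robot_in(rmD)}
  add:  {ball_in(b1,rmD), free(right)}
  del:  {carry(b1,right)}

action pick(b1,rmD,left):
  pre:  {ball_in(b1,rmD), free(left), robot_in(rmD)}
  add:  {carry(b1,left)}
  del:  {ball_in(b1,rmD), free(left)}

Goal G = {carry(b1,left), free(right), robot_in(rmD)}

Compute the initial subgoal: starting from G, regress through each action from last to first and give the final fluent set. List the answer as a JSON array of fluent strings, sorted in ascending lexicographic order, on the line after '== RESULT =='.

Regress step by step:
  through step 3 (pick(b1,rmD,left)): drop {carry(b1,left)}, keep {free(right), robot_in(rmD)}, require {ball_in(b1,rmD), free(left), robot_in(rmD)}
    → {ball_in(b1,rmD), free(left), free(right), robot_in(rmD)}
  through step 2 (drop(b1,rmD,right)): drop {ball_in(b1,rmD), free(right)}, keep {free(left), robot_in(rmD)}, require {carry(b1,right), robot_in(rmD)}
    → {carry(b1,right), free(left), robot_in(rmD)}
  through step 1 (pick(b1,rmD,right)): drop {carry(b1,right)}, keep {free(left), robot_in(rmD)}, require {ball_in(b1,rmD), free(right), robot_in(rmD)}
    → {ball_in(b1,rmD), free(left), free(right), robot_in(rmD)}

== RESULT ==
["ball_in(b1,rmD)", "free(left)", "free(right)", "robot_in(rmD)"]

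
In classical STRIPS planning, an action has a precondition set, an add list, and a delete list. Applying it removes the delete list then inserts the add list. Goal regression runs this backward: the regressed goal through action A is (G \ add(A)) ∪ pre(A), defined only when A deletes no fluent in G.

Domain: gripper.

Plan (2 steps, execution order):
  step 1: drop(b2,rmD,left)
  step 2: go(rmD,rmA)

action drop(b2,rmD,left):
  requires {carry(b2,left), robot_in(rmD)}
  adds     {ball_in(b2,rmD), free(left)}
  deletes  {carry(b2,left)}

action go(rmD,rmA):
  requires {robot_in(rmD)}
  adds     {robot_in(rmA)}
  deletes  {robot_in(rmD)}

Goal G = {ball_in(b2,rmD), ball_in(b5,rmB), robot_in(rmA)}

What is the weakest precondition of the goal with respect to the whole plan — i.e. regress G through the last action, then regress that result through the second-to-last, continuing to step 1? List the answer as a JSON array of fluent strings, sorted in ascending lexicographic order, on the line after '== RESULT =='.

Regress step by step:
  through step 2 (go(rmD,rmA)): drop {robot_in(rmA)}, keep {ball_in(b2,rmD), ball_in(b5,rmB)}, require {robot_in(rmD)}
    → {ball_in(b2,rmD), ball_in(b5,rmB), robot_in(rmD)}
  through step 1 (drop(b2,rmD,left)): drop {ball_in(b2,rmD)}, keep {ball_in(b5,rmB), robot_in(rmD)}, require {carry(b2,left), robot_in(rmD)}
    → {ball_in(b5,rmB), carry(b2,left), robot_in(rmD)}

== RESULT ==
["ball_in(b5,rmB)", "carry(b2,left)", "robot_in(rmD)"]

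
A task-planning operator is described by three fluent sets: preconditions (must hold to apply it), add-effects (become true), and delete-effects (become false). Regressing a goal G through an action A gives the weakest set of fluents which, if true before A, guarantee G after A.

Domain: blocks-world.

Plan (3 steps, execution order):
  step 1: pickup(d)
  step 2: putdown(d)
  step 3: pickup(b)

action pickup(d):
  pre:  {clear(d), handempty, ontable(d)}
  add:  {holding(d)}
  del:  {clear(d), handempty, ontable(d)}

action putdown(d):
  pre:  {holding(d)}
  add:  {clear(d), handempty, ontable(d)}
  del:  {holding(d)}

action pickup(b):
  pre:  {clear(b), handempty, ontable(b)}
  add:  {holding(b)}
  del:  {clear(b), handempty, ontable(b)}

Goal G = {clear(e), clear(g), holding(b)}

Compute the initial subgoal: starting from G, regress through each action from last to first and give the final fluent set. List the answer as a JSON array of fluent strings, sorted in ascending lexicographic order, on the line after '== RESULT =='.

Regress step by step:
  through step 3 (pickup(b)): drop {holding(b)}, keep {clear(e), clear(g)}, require {clear(b), handempty, ontable(b)}
    → {clear(b), clear(e), clear(g), handempty, ontable(b)}
  through step 2 (putdown(d)): drop {handempty}, keep {clear(b), clear(e), clear(g), ontable(b)}, require {holding(d)}
    → {clear(b), clear(e), clear(g), holding(d), ontable(b)}
  through step 1 (pickup(d)): drop {holding(d)}, keep {clear(b), clear(e), clear(g), ontable(b)}, require {clear(d), handempty, ontable(d)}
    → {clear(b), clear(d), clear(e), clear(g), handempty, ontable(b), ontable(d)}

== RESULT ==
["clear(b)", "clear(d)", "clear(e)", "clear(g)", "handempty", "ontable(b)", "ontable(d)"]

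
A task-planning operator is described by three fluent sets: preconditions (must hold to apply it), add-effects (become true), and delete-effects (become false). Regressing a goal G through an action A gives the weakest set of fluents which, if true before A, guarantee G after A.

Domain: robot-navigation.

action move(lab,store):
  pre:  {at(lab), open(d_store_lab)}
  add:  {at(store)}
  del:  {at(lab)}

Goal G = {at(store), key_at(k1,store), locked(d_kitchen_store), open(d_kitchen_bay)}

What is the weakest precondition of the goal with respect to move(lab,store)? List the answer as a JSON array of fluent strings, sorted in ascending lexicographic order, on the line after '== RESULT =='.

Regress:
  G ∩ del = {}  (empty — regression defined)
  G \ add = {at(store), key_at(k1,store), locked(d_kitchen_store), open(d_kitchen_bay)} \ {at(store)} = {key_at(k1,store), locked(d_kitchen_store), open(d_kitchen_bay)}
  ∪ pre   = {key_at(k1,store), locked(d_kitchen_store), open(d_kitchen_bay)} ∪ {at(lab), open(d_store_lab)}
          = {at(lab), key_at(k1,store), locked(d_kitchen_store), open(d_kitchen_bay), open(d_store_lab)}

== RESULT ==
["at(lab)", "key_at(k1,store)", "locked(d_kitchen_store)", "open(d_kitchen_bay)", "open(d_store_lab)"]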